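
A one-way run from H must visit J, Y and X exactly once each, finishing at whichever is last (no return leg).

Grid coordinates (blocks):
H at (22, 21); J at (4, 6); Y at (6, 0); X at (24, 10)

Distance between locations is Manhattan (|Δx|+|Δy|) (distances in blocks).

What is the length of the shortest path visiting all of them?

There are 3! = 6 possible orderings.
H → J → Y → X: 33+8+28 = 69
H → J → X → Y: 33+24+28 = 85
H → Y → J → X: 37+8+24 = 69
H → Y → X → J: 37+28+24 = 89
H → X → J → Y: 13+24+8 = 45
H → X → Y → J: 13+28+8 = 49
The minimum is 45.
One shortest path: H → X → J → Y.

45 blocks — the minimum one-way total.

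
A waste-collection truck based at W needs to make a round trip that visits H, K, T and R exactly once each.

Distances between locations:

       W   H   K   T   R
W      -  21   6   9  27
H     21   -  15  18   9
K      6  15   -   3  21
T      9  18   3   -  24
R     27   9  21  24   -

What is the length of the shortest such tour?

W-H-K-T-R-W: 21+15+3+24+27 = 90
W-H-K-R-T-W: 21+15+21+24+9 = 90
W-H-T-K-R-W: 21+18+3+21+27 = 90
W-H-T-R-K-W: 21+18+24+21+6 = 90
W-H-R-K-T-W: 21+9+21+3+9 = 63
W-H-R-T-K-W: 21+9+24+3+6 = 63
W-K-H-T-R-W: 6+15+18+24+27 = 90
W-K-H-R-T-W: 6+15+9+24+9 = 63
W-K-T-H-R-W: 6+3+18+9+27 = 63
W-K-R-H-T-W: 6+21+9+18+9 = 63
W-T-H-K-R-W: 9+18+15+21+27 = 90
W-T-K-H-R-W: 9+3+15+9+27 = 63
The minimum is 63.
One optimal route: W → H → R → K → T → W (or its reverse).

Shortest round trip = 63.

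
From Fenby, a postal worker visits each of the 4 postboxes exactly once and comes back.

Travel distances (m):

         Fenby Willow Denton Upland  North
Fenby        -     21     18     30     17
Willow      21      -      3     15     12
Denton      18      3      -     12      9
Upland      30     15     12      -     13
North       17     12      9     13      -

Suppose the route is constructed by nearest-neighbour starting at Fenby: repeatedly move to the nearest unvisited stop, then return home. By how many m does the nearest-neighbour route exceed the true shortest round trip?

From Fenby: North=17, Denton=18, Willow=21, Upland=30 → choose North (17).
From North: Denton=9, Willow=12, Upland=13 → choose Denton (9).
From Denton: Willow=3, Upland=12 → choose Willow (3).
From Willow: Upland=15 → choose Upland (15).
NN route Fenby → North → Denton → Willow → Upland → Fenby costs 74.
Optimal: Fenby → Willow → Denton → Upland → North → Fenby costs 66 (by enumerating all 12 distinct tours).
Excess = 74 − 66 = 8.

The nearest-neighbour route is 8 m longer than optimal.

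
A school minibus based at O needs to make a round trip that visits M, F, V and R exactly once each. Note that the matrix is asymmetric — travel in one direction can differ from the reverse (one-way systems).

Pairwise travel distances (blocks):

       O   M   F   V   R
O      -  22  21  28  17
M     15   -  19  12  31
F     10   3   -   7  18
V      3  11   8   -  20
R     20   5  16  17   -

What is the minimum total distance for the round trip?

O-M-F-V-R-O: 22+19+7+20+20 = 88
O-M-F-R-V-O: 22+19+18+17+3 = 79
O-M-V-F-R-O: 22+12+8+18+20 = 80
O-M-V-R-F-O: 22+12+20+16+10 = 80
O-M-R-F-V-O: 22+31+16+7+3 = 79
O-M-R-V-F-O: 22+31+17+8+10 = 88
O-F-M-V-R-O: 21+3+12+20+20 = 76
O-F-M-R-V-O: 21+3+31+17+3 = 75
O-F-V-M-R-O: 21+7+11+31+20 = 90
O-F-V-R-M-O: 21+7+20+5+15 = 68
O-F-R-M-V-O: 21+18+5+12+3 = 59
O-F-R-V-M-O: 21+18+17+11+15 = 82
O-V-M-F-R-O: 28+11+19+18+20 = 96
O-V-M-R-F-O: 28+11+31+16+10 = 96
… (10 more)
O-R-M-F-V-O: 17+5+19+7+3 = 51  ← best
The minimum is 51.
One optimal route: O → R → M → F → V → O.

Shortest round trip = 51 blocks.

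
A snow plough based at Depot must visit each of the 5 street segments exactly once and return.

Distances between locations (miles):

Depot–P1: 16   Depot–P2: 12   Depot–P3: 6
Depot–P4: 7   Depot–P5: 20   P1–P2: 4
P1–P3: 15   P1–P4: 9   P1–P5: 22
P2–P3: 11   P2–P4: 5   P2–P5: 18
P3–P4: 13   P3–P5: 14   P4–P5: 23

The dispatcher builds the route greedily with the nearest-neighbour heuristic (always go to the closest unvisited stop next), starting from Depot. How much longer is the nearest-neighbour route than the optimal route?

The nearest-neighbour route is 15 miles longer than optimal.

Depot: P3=6, P4=7, P2=12, P1=16, P5=20 ⇒ P3
P3: P2=11, P4=13, P5=14, P1=15 ⇒ P2
P2: P1=4, P4=5, P5=18 ⇒ P1
P1: P4=9, P5=22 ⇒ P4
P4: P5=23 ⇒ P5
NN route Depot → P3 → P2 → P1 → P4 → P5 → Depot costs 73.
Optimal: Depot → P3 → P5 → P1 → P2 → P4 → Depot costs 58 (by enumerating all 60 distinct tours).
Excess = 73 − 58 = 15.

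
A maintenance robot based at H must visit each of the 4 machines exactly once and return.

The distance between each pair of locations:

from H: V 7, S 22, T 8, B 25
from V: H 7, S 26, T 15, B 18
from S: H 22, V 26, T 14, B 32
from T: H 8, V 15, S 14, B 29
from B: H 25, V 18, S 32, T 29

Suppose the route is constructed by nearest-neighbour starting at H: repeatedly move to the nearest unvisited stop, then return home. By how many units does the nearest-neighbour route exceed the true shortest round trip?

Excess over optimum: 14.

From H: V=7, T=8, S=22, B=25 → choose V (7).
From V: T=15, B=18, S=26 → choose T (15).
From T: S=14, B=29 → choose S (14).
From S: B=32 → choose B (32).
NN route H → V → T → S → B → H costs 93.
Optimal: H → V → B → S → T → H costs 79 (by enumerating all 12 distinct tours).
Excess = 93 − 79 = 14.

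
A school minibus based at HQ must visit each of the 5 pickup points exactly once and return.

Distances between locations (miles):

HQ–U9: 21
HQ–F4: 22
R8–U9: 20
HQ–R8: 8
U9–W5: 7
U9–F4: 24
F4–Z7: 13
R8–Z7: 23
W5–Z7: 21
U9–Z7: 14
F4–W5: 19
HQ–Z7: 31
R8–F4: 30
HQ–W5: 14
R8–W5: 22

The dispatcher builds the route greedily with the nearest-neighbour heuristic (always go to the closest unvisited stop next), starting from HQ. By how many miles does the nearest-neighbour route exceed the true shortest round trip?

The nearest-neighbour route is 12 miles longer than optimal.

HQ: R8=8, W5=14, U9=21, F4=22, Z7=31 ⇒ R8
R8: U9=20, W5=22, Z7=23, F4=30 ⇒ U9
U9: W5=7, Z7=14, F4=24 ⇒ W5
W5: F4=19, Z7=21 ⇒ F4
F4: Z7=13 ⇒ Z7
NN route HQ → R8 → U9 → W5 → F4 → Z7 → HQ costs 98.
Optimal: HQ → R8 → F4 → Z7 → U9 → W5 → HQ costs 86 (by enumerating all 60 distinct tours).
Excess = 98 − 86 = 12.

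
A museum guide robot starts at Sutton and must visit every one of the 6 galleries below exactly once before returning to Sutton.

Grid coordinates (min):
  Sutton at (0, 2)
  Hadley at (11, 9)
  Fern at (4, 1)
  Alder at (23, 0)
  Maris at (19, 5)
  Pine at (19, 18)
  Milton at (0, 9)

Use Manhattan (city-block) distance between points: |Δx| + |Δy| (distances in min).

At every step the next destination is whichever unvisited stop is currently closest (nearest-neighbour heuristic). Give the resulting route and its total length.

Sutton → [Fern:5 / Milton:7 / Hadley:18 / Maris:22 / Alder:25 / Pine:35] → Fern (5)
Fern → [Milton:12 / Hadley:15 / Maris:19 / Alder:20 / Pine:32] → Milton (12)
Milton → [Hadley:11 / Maris:23 / Pine:28 / Alder:32] → Hadley (11)
Hadley → [Maris:12 / Pine:17 / Alder:21] → Maris (12)
Maris → [Alder:9 / Pine:13] → Alder (9)
Alder → [Pine:22] → Pine (22)
Return Pine→Sutton: 35.
Total = 5 + 12 + 11 + 12 + 9 + 22 + 35 = 106.

106 min along Sutton → Fern → Milton → Hadley → Maris → Alder → Pine → Sutton.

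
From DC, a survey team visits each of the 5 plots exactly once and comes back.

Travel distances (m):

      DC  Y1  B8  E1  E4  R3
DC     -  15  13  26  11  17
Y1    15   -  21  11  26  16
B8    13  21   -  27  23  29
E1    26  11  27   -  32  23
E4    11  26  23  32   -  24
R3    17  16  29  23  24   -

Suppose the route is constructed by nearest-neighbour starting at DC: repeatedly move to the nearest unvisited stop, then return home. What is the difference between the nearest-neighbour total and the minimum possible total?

DC: E4=11, B8=13, Y1=15, R3=17, E1=26 ⇒ E4
E4: B8=23, R3=24, Y1=26, E1=32 ⇒ B8
B8: Y1=21, E1=27, R3=29 ⇒ Y1
Y1: E1=11, R3=16 ⇒ E1
E1: R3=23 ⇒ R3
NN route DC → E4 → B8 → Y1 → E1 → R3 → DC costs 106.
Optimal: DC → B8 → E1 → Y1 → R3 → E4 → DC costs 102 (by enumerating all 60 distinct tours).
Excess = 106 − 102 = 4.

4 m longer than the optimal tour.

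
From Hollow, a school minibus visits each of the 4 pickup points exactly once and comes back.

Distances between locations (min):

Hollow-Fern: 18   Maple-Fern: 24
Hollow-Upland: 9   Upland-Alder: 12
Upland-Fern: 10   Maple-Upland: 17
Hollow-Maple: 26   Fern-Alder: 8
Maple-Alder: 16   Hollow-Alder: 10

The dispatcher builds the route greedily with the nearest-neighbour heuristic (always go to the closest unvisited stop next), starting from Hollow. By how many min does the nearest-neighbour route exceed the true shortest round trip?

Hollow: Upland=9, Alder=10, Fern=18, Maple=26 ⇒ Upland
Upland: Fern=10, Alder=12, Maple=17 ⇒ Fern
Fern: Alder=8, Maple=24 ⇒ Alder
Alder: Maple=16 ⇒ Maple
NN route Hollow → Upland → Fern → Alder → Maple → Hollow costs 69.
Optimal: Hollow → Upland → Maple → Fern → Alder → Hollow costs 68 (by enumerating all 12 distinct tours).
Excess = 69 − 68 = 1.

1 min longer than the optimal tour.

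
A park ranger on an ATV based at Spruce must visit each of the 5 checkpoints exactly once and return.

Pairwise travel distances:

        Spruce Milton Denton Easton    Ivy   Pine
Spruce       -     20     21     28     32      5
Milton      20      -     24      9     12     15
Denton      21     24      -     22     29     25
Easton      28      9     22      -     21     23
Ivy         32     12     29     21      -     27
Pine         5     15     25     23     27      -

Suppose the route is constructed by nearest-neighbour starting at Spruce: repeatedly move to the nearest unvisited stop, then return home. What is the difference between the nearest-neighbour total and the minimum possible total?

From Spruce: Pine=5, Milton=20, Denton=21, Easton=28, Ivy=32 → choose Pine (5).
From Pine: Milton=15, Easton=23, Denton=25, Ivy=27 → choose Milton (15).
From Milton: Easton=9, Ivy=12, Denton=24 → choose Easton (9).
From Easton: Ivy=21, Denton=22 → choose Ivy (21).
From Ivy: Denton=29 → choose Denton (29).
NN route Spruce → Pine → Milton → Easton → Ivy → Denton → Spruce costs 100.
Optimal: Spruce → Denton → Easton → Milton → Ivy → Pine → Spruce costs 96 (by enumerating all 60 distinct tours).
Excess = 100 − 96 = 4.

4 longer than the optimal tour.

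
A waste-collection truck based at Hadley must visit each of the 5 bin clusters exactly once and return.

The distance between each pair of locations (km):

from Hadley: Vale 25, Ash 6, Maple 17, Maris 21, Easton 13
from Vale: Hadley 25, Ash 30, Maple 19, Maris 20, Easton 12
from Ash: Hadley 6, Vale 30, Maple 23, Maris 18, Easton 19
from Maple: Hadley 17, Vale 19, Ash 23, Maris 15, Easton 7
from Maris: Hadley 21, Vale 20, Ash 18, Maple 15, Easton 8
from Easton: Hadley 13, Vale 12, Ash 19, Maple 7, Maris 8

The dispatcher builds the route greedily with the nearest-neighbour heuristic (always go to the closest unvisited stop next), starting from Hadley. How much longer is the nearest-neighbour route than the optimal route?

From Hadley: Ash=6, Easton=13, Maple=17, Maris=21, Vale=25 → choose Ash (6).
From Ash: Maris=18, Easton=19, Maple=23, Vale=30 → choose Maris (18).
From Maris: Easton=8, Maple=15, Vale=20 → choose Easton (8).
From Easton: Maple=7, Vale=12 → choose Maple (7).
From Maple: Vale=19 → choose Vale (19).
NN route Hadley → Ash → Maris → Easton → Maple → Vale → Hadley costs 83.
Optimal: Hadley → Ash → Maris → Vale → Easton → Maple → Hadley costs 80 (by enumerating all 60 distinct tours).
Excess = 83 − 80 = 3.

Excess over optimum: 3 km.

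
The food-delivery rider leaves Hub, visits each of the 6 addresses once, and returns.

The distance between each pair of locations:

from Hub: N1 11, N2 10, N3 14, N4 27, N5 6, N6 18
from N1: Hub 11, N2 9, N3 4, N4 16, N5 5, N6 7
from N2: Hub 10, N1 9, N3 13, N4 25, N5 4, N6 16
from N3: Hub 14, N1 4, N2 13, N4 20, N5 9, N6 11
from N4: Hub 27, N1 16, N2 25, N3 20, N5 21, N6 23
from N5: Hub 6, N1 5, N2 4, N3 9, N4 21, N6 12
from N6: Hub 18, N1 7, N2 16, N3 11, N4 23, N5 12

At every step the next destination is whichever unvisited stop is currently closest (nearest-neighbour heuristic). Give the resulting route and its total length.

Nearest-neighbour total = 84; route Hub → N5 → N2 → N1 → N3 → N6 → N4 → Hub.

From Hub: distances to unvisited — N5=6, N2=10, N1=11, N3=14, N6=18, N4=27. Nearest is N5 (6).
From N5: distances to unvisited — N2=4, N1=5, N3=9, N6=12, N4=21. Nearest is N2 (4).
From N2: distances to unvisited — N1=9, N3=13, N6=16, N4=25. Nearest is N1 (9).
From N1: distances to unvisited — N3=4, N6=7, N4=16. Nearest is N3 (4).
From N3: distances to unvisited — N6=11, N4=20. Nearest is N6 (11).
From N6: distances to unvisited — N4=23. Nearest is N4 (23).
Return N4→Hub: 27.
Total = 6 + 4 + 9 + 4 + 11 + 23 + 27 = 84.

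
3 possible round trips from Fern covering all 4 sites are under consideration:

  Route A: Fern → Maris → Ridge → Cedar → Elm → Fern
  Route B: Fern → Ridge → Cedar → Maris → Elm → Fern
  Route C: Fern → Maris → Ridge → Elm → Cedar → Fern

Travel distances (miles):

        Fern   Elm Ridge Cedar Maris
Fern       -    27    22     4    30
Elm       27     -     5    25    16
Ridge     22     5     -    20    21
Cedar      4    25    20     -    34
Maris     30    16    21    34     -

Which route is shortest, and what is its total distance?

85 miles — Route C is the shortest.

Route A: 30 + 21 + 20 + 25 + 27 = 123
Route B: 22 + 20 + 34 + 16 + 27 = 119
Route C: 30 + 21 + 5 + 25 + 4 = 85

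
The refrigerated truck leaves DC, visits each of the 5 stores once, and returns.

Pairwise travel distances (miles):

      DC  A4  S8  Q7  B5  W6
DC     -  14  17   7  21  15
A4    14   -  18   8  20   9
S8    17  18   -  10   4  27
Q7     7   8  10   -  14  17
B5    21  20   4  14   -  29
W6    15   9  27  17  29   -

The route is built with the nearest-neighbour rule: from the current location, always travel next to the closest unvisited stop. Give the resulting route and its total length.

76 miles along DC → Q7 → A4 → W6 → S8 → B5 → DC.

From DC: distances to unvisited — Q7=7, A4=14, W6=15, S8=17, B5=21. Nearest is Q7 (7).
From Q7: distances to unvisited — A4=8, S8=10, B5=14, W6=17. Nearest is A4 (8).
From A4: distances to unvisited — W6=9, S8=18, B5=20. Nearest is W6 (9).
From W6: distances to unvisited — S8=27, B5=29. Nearest is S8 (27).
From S8: distances to unvisited — B5=4. Nearest is B5 (4).
Return B5→DC: 21.
Total = 7 + 8 + 9 + 27 + 4 + 21 = 76.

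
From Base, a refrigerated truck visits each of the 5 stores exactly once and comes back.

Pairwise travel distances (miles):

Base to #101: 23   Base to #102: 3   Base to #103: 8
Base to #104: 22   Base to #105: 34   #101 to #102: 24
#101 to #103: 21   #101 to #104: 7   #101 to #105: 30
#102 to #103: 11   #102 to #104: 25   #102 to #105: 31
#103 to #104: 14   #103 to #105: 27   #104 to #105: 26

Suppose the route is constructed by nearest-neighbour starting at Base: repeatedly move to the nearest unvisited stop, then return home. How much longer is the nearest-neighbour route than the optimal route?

Excess over optimum: 6 miles.

From Base: #102=3, #103=8, #104=22, #101=23, #105=34 → choose #102 (3).
From #102: #103=11, #101=24, #104=25, #105=31 → choose #103 (11).
From #103: #104=14, #101=21, #105=27 → choose #104 (14).
From #104: #101=7, #105=26 → choose #101 (7).
From #101: #105=30 → choose #105 (30).
NN route Base → #102 → #103 → #104 → #101 → #105 → Base costs 99.
Optimal: Base → #102 → #105 → #101 → #104 → #103 → Base costs 93 (by enumerating all 60 distinct tours).
Excess = 99 − 93 = 6.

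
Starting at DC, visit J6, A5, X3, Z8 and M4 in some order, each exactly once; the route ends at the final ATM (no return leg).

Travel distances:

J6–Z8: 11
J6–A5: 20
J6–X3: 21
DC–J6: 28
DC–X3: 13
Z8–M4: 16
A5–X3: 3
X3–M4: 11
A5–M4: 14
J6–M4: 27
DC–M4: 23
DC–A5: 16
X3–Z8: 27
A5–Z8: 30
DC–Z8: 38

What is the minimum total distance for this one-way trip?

57 — the minimum one-way total.

There are 5! = 120 possible orderings.
DC → J6 → A5 → X3 → Z8 → M4: 28+20+3+27+16 = 94
DC → J6 → A5 → X3 → M4 → Z8: 28+20+3+11+16 = 78
DC → J6 → A5 → Z8 → X3 → M4: 28+20+30+27+11 = 116
DC → J6 → A5 → Z8 → M4 → X3: 28+20+30+16+11 = 105
DC → J6 → A5 → M4 → X3 → Z8: 28+20+14+11+27 = 100
DC → J6 → A5 → M4 → Z8 → X3: 28+20+14+16+27 = 105
DC → J6 → X3 → A5 → Z8 → M4: 28+21+3+30+16 = 98
DC → J6 → X3 → A5 → M4 → Z8: 28+21+3+14+16 = 82
DC → J6 → X3 → Z8 → A5 → M4: 28+21+27+30+14 = 120
DC → J6 → X3 → Z8 → M4 → A5: 28+21+27+16+14 = 106
DC → J6 → X3 → M4 → A5 → Z8: 28+21+11+14+30 = 104
DC → J6 → X3 → M4 → Z8 → A5: 28+21+11+16+30 = 106
DC → J6 → Z8 → A5 → X3 → M4: 28+11+30+3+11 = 83
DC → J6 → Z8 → A5 → M4 → X3: 28+11+30+14+11 = 94
… (106 more)
DC → A5 → X3 → M4 → Z8 → J6: 16+3+11+16+11 = 57  ← best
The minimum is 57.
One shortest path: DC → A5 → X3 → M4 → Z8 → J6.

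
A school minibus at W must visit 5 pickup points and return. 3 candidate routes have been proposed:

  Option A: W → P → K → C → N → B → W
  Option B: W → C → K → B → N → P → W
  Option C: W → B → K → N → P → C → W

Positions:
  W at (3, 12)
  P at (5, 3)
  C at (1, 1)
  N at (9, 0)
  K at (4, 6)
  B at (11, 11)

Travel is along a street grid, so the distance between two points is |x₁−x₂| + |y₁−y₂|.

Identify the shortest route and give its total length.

54 — Option A is the shortest.

Option A: 11 + 4 + 8 + 9 + 13 + 9 = 54
Option B: 13 + 8 + 12 + 13 + 7 + 11 = 64
Option C: 9 + 12 + 11 + 7 + 6 + 13 = 58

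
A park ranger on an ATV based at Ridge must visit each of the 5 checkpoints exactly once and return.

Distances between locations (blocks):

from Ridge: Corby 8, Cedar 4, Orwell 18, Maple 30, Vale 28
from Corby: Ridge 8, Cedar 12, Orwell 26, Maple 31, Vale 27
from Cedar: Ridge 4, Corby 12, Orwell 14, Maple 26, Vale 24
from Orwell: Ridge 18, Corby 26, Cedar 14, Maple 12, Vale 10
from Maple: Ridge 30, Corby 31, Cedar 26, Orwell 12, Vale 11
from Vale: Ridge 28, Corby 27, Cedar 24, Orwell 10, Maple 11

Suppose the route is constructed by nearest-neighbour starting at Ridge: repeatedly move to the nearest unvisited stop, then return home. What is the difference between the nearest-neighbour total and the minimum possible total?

17 blocks longer than the optimal tour.

Ridge: Cedar=4, Corby=8, Orwell=18, Vale=28, Maple=30 ⇒ Cedar
Cedar: Corby=12, Orwell=14, Vale=24, Maple=26 ⇒ Corby
Corby: Orwell=26, Vale=27, Maple=31 ⇒ Orwell
Orwell: Vale=10, Maple=12 ⇒ Vale
Vale: Maple=11 ⇒ Maple
NN route Ridge → Cedar → Corby → Orwell → Vale → Maple → Ridge costs 93.
Optimal: Ridge → Corby → Vale → Maple → Orwell → Cedar → Ridge costs 76 (by enumerating all 60 distinct tours).
Excess = 93 − 76 = 17.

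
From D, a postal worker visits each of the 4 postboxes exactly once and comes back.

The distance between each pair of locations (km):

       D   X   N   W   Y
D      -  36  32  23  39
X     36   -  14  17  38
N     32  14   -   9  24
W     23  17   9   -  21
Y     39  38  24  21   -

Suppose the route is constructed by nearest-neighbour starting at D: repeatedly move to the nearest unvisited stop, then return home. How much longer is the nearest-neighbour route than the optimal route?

From D: W=23, N=32, X=36, Y=39 → choose W (23).
From W: N=9, X=17, Y=21 → choose N (9).
From N: X=14, Y=24 → choose X (14).
From X: Y=38 → choose Y (38).
NN route D → W → N → X → Y → D costs 123.
Optimal: D → W → X → N → Y → D costs 117 (by enumerating all 12 distinct tours).
Excess = 123 − 117 = 6.

The nearest-neighbour route is 6 km longer than optimal.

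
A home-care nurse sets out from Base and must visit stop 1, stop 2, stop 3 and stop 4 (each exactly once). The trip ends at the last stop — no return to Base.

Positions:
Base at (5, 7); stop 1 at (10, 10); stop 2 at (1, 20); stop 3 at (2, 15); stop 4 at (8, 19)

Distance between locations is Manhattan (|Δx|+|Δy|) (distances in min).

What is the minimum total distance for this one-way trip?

33 min — the minimum one-way total.

There are 4! = 24 possible orderings.
Base → stop 1 → stop 2 → stop 3 → stop 4: 8+19+6+10 = 43
Base → stop 1 → stop 2 → stop 4 → stop 3: 8+19+8+10 = 45
Base → stop 1 → stop 3 → stop 2 → stop 4: 8+13+6+8 = 35
Base → stop 1 → stop 3 → stop 4 → stop 2: 8+13+10+8 = 39
Base → stop 1 → stop 4 → stop 2 → stop 3: 8+11+8+6 = 33
Base → stop 1 → stop 4 → stop 3 → stop 2: 8+11+10+6 = 35
Base → stop 2 → stop 1 → stop 3 → stop 4: 17+19+13+10 = 59
Base → stop 2 → stop 1 → stop 4 → stop 3: 17+19+11+10 = 57
Base → stop 2 → stop 3 → stop 1 → stop 4: 17+6+13+11 = 47
Base → stop 2 → stop 3 → stop 4 → stop 1: 17+6+10+11 = 44
Base → stop 2 → stop 4 → stop 1 → stop 3: 17+8+11+13 = 49
Base → stop 2 → stop 4 → stop 3 → stop 1: 17+8+10+13 = 48
Base → stop 3 → stop 1 → stop 2 → stop 4: 11+13+19+8 = 51
Base → stop 3 → stop 1 → stop 4 → stop 2: 11+13+11+8 = 43
… (10 more)
The minimum is 33.
One shortest path: Base → stop 1 → stop 4 → stop 2 → stop 3.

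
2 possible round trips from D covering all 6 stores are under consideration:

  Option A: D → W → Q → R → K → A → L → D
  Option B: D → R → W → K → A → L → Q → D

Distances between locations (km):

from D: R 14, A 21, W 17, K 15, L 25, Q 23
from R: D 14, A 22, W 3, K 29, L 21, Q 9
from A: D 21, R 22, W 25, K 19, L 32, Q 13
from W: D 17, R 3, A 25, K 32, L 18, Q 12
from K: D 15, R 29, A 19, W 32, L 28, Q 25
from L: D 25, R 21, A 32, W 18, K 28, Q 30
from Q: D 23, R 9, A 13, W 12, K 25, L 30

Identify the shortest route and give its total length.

Option A: 17 + 12 + 9 + 29 + 19 + 32 + 25 = 143
Option B: 14 + 3 + 32 + 19 + 32 + 30 + 23 = 153

Shortest is Option A, total 143 km.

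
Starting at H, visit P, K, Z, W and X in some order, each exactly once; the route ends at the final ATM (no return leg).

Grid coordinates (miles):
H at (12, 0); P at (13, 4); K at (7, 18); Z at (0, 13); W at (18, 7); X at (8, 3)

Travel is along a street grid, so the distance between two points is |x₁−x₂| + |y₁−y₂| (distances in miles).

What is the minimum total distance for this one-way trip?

There are 5! = 120 possible orderings.
H → P → K → Z → W → X: 5+20+12+24+14 = 75
H → P → K → Z → X → W: 5+20+12+18+14 = 69
H → P → K → W → Z → X: 5+20+22+24+18 = 89
H → P → K → W → X → Z: 5+20+22+14+18 = 79
H → P → K → X → Z → W: 5+20+16+18+24 = 83
H → P → K → X → W → Z: 5+20+16+14+24 = 79
H → P → Z → K → W → X: 5+22+12+22+14 = 75
H → P → Z → K → X → W: 5+22+12+16+14 = 69
H → P → Z → W → K → X: 5+22+24+22+16 = 89
H → P → Z → W → X → K: 5+22+24+14+16 = 81
H → P → Z → X → K → W: 5+22+18+16+22 = 83
H → P → Z → X → W → K: 5+22+18+14+22 = 81
H → P → W → K → Z → X: 5+8+22+12+18 = 65
H → P → W → K → X → Z: 5+8+22+16+18 = 69
… (106 more)
H → P → W → X → K → Z: 5+8+14+16+12 = 55  ← best
The minimum is 55.
One shortest path: H → P → W → X → K → Z.

55 miles — the minimum one-way total.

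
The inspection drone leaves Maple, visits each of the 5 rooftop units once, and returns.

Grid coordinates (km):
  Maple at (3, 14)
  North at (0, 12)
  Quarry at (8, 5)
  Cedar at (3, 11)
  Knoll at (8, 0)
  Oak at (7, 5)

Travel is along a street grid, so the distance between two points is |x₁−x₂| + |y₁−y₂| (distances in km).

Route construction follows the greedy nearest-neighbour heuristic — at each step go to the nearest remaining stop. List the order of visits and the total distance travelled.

Nearest-neighbour total = 46 km; route Maple → Cedar → North → Oak → Quarry → Knoll → Maple.

At Maple the remaining stops are Cedar 3, North 5, Oak 13, Quarry 14, Knoll 19; go to Cedar.
At Cedar the remaining stops are North 4, Oak 10, Quarry 11, Knoll 16; go to North.
At North the remaining stops are Oak 14, Quarry 15, Knoll 20; go to Oak.
At Oak the remaining stops are Quarry 1, Knoll 6; go to Quarry.
At Quarry the remaining stops are Knoll 5; go to Knoll.
Return Knoll→Maple: 19.
Total = 3 + 4 + 14 + 1 + 5 + 19 = 46.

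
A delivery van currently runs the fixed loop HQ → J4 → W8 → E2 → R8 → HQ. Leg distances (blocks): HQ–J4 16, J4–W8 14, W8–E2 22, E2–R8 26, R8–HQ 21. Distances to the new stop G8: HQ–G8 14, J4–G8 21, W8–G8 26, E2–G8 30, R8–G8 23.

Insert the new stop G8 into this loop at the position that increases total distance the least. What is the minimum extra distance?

Adding 16 blocks by placing G8 on the R8–HQ leg.

Insertion cost between consecutive stops i–j is d(i,G8) + d(G8,j) − d(i,j):
  between HQ and J4: 14 + 21 − 16 = 19
  between J4 and W8: 21 + 26 − 14 = 33
  between W8 and E2: 26 + 30 − 22 = 34
  between E2 and R8: 30 + 23 − 26 = 27
  between R8 and HQ: 23 + 14 − 21 = 16
Cheapest insertion is between R8 and HQ, adding 16.
New total = 99 + 16 = 115.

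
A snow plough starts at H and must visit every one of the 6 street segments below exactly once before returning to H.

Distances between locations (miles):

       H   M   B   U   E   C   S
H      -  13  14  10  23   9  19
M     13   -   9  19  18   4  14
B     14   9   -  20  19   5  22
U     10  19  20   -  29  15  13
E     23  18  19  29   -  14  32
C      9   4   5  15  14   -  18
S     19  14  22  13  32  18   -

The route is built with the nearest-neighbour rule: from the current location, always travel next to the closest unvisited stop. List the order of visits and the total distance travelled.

From H: distances to unvisited — C=9, U=10, M=13, B=14, S=19, E=23. Nearest is C (9).
From C: distances to unvisited — M=4, B=5, E=14, U=15, S=18. Nearest is M (4).
From M: distances to unvisited — B=9, S=14, E=18, U=19. Nearest is B (9).
From B: distances to unvisited — E=19, U=20, S=22. Nearest is E (19).
From E: distances to unvisited — U=29, S=32. Nearest is U (29).
From U: distances to unvisited — S=13. Nearest is S (13).
Return S→H: 19.
Total = 9 + 4 + 9 + 19 + 29 + 13 + 19 = 102.

Total distance 102 miles via the nearest-neighbour route H → C → M → B → E → U → S → H.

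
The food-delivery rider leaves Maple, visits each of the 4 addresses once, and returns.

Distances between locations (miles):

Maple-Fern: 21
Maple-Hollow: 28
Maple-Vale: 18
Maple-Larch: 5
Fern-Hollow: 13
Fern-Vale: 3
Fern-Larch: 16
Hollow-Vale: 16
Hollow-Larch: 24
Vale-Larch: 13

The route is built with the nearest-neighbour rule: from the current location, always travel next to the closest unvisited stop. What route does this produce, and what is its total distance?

At Maple the remaining stops are Larch 5, Vale 18, Fern 21, Hollow 28; go to Larch.
At Larch the remaining stops are Vale 13, Fern 16, Hollow 24; go to Vale.
At Vale the remaining stops are Fern 3, Hollow 16; go to Fern.
At Fern the remaining stops are Hollow 13; go to Hollow.
Return Hollow→Maple: 28.
Total = 5 + 13 + 3 + 13 + 28 = 62.

Total distance 62 miles via the nearest-neighbour route Maple → Larch → Vale → Fern → Hollow → Maple.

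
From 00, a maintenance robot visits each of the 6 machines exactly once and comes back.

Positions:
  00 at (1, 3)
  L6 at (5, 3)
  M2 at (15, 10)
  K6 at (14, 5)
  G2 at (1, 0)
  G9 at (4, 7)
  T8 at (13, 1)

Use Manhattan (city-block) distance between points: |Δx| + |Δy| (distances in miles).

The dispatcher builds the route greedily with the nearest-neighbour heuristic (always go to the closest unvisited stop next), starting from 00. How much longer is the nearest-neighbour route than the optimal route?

14 miles longer than the optimal tour.

00: G2=3, L6=4, G9=7, T8=14, K6=15, M2=21 ⇒ G2
G2: L6=7, G9=10, T8=13, K6=18, M2=24 ⇒ L6
L6: G9=5, T8=10, K6=11, M2=17 ⇒ G9
G9: K6=12, M2=14, T8=15 ⇒ K6
K6: T8=5, M2=6 ⇒ T8
T8: M2=11 ⇒ M2
NN route 00 → G2 → L6 → G9 → K6 → T8 → M2 → 00 costs 64.
Optimal: 00 → L6 → G9 → M2 → K6 → T8 → G2 → 00 costs 50 (by enumerating all 360 distinct tours).
Excess = 64 − 50 = 14.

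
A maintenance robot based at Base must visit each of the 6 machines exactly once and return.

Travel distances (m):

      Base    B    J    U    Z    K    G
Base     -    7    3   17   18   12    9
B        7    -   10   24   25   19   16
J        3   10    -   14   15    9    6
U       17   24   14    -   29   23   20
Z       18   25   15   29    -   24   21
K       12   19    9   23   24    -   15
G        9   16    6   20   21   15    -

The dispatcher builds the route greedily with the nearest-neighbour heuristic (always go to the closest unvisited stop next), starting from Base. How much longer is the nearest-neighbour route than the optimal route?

Base: J=3, B=7, G=9, K=12, U=17, Z=18 ⇒ J
J: G=6, K=9, B=10, U=14, Z=15 ⇒ G
G: K=15, B=16, U=20, Z=21 ⇒ K
K: B=19, U=23, Z=24 ⇒ B
B: U=24, Z=25 ⇒ U
U: Z=29 ⇒ Z
NN route Base → J → G → K → B → U → Z → Base costs 114.
Optimal: Base → B → J → U → Z → K → G → Base costs 108 (by enumerating all 360 distinct tours).
Excess = 114 − 108 = 6.

The nearest-neighbour route is 6 m longer than optimal.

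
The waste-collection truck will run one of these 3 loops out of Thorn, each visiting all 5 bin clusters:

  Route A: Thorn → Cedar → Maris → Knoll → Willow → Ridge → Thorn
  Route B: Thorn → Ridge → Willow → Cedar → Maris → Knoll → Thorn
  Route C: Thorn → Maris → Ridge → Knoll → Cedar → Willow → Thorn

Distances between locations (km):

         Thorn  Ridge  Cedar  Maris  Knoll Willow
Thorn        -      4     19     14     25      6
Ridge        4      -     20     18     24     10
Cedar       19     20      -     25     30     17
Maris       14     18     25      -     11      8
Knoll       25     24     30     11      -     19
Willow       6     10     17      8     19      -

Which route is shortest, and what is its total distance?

Route A: 19 + 25 + 11 + 19 + 10 + 4 = 88
Route B: 4 + 10 + 17 + 25 + 11 + 25 = 92
Route C: 14 + 18 + 24 + 30 + 17 + 6 = 109

Shortest is Route A, total 88 km.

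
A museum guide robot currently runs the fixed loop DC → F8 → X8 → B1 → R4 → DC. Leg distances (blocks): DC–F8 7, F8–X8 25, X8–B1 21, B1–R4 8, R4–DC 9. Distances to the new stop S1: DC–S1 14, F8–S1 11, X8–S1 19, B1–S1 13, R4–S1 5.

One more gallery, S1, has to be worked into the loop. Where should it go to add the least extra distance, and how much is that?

Adding 5 blocks by placing S1 on the F8–X8 leg.

Insertion cost between consecutive stops i–j is d(i,S1) + d(S1,j) − d(i,j):
  between DC and F8: 14 + 11 − 7 = 18
  between F8 and X8: 11 + 19 − 25 = 5
  between X8 and B1: 19 + 13 − 21 = 11
  between B1 and R4: 13 + 5 − 8 = 10
  between R4 and DC: 5 + 14 − 9 = 10
Cheapest insertion is between F8 and X8, adding 5.
New total = 70 + 5 = 75.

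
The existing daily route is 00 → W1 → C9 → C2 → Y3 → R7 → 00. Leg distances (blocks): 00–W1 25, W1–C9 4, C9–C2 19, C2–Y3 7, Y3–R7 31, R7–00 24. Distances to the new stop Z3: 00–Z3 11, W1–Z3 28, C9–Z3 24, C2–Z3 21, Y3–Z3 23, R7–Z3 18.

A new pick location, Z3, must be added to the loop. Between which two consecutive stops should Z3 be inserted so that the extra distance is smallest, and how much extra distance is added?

Insertion cost between consecutive stops i–j is d(i,Z3) + d(Z3,j) − d(i,j):
  between 00 and W1: 11 + 28 − 25 = 14
  between W1 and C9: 28 + 24 − 4 = 48
  between C9 and C2: 24 + 21 − 19 = 26
  between C2 and Y3: 21 + 23 − 7 = 37
  between Y3 and R7: 23 + 18 − 31 = 10
  between R7 and 00: 18 + 11 − 24 = 5
Cheapest insertion is between R7 and 00, adding 5.
New total = 110 + 5 = 115.

+5 blocks — insert Z3 between R7 and 00.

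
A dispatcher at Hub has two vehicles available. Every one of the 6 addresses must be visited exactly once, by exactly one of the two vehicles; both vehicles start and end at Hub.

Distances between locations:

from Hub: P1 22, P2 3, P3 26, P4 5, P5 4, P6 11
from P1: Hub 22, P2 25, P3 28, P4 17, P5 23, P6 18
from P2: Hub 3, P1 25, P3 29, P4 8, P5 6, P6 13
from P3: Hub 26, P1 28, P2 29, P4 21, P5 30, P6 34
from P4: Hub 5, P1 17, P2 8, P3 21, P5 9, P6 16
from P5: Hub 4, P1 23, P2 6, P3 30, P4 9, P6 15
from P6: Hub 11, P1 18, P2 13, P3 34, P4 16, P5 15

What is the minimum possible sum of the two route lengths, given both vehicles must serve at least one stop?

96 — the smallest possible combined total.

Try each way of splitting the stops between the two vehicles (each non-empty) and, for each split, find the best tour for each vehicle:
  {P1} + {P2, P3, P4, P5, P6}: 44 + 83 = 127
  {P2} + {P1, P3, P4, P5, P6}: 6 + 91 = 97
  {P1, P2} + {P3, P4, P5, P6}: 50 + 79 = 129
  {P3} + {P1, P2, P4, P5, P6}: 52 + 63 = 115
  {P1, P3} + {P2, P4, P5, P6}: 76 + 44 = 120
  {P2, P3} + {P1, P4, P5, P6}: 58 + 59 = 117
  … (31 splits in total)
  {P5} + {P1, P2, P3, P4, P6}: 8 + 88 = 96  ← best
Best: vehicle 1 Hub → P5 → Hub = 8; vehicle 2 Hub → P2 → P6 → P1 → P3 → P4 → Hub = 88; combined 96.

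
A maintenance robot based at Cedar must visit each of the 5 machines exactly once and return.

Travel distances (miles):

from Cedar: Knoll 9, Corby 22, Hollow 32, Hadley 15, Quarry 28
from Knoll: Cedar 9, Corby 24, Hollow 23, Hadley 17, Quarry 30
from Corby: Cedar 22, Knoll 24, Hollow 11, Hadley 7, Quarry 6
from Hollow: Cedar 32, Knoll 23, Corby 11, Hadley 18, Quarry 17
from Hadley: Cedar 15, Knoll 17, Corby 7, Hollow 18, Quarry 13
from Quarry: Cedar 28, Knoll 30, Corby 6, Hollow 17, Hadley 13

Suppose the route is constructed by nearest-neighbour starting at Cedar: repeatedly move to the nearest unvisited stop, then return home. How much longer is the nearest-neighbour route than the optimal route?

From Cedar: Knoll=9, Hadley=15, Corby=22, Quarry=28, Hollow=32 → choose Knoll (9).
From Knoll: Hadley=17, Hollow=23, Corby=24, Quarry=30 → choose Hadley (17).
From Hadley: Corby=7, Quarry=13, Hollow=18 → choose Corby (7).
From Corby: Quarry=6, Hollow=11 → choose Quarry (6).
From Quarry: Hollow=17 → choose Hollow (17).
NN route Cedar → Knoll → Hadley → Corby → Quarry → Hollow → Cedar costs 88.
Optimal: Cedar → Knoll → Hollow → Corby → Quarry → Hadley → Cedar costs 77 (by enumerating all 60 distinct tours).
Excess = 88 − 77 = 11.

Excess over optimum: 11 miles.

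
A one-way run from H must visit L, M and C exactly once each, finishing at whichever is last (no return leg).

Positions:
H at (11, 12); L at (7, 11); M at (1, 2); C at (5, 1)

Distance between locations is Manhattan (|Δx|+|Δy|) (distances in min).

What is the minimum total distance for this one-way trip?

There are 3! = 6 possible orderings.
H → L → M → C: 5+15+5 = 25
H → L → C → M: 5+12+5 = 22
H → M → L → C: 20+15+12 = 47
H → M → C → L: 20+5+12 = 37
H → C → L → M: 17+12+15 = 44
H → C → M → L: 17+5+15 = 37
The minimum is 22.
One shortest path: H → L → C → M.

Shortest open route: 22 min.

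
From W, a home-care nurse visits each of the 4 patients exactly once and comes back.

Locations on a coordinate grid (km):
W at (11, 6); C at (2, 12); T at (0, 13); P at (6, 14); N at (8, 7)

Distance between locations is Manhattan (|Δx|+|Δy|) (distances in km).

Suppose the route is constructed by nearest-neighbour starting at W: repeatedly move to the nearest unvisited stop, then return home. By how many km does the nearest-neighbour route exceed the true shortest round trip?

2 km longer than the optimal tour.

From W: N=4, P=13, C=15, T=18 → choose N (4).
From N: P=9, C=11, T=14 → choose P (9).
From P: C=6, T=7 → choose C (6).
From C: T=3 → choose T (3).
NN route W → N → P → C → T → W costs 40.
Optimal: W → C → T → P → N → W costs 38 (by enumerating all 12 distinct tours).
Excess = 40 − 38 = 2.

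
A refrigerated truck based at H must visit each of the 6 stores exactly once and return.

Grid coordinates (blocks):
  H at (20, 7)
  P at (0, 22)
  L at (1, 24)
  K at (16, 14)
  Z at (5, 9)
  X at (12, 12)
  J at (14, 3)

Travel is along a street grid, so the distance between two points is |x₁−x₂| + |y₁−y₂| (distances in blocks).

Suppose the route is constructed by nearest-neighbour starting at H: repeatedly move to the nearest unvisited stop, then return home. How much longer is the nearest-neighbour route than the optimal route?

14 blocks longer than the optimal tour.

From H: J=10, K=11, X=13, Z=17, P=35, L=36 → choose J (10).
From J: X=11, K=13, Z=15, P=33, L=34 → choose X (11).
From X: K=6, Z=10, P=22, L=23 → choose K (6).
From K: Z=16, P=24, L=25 → choose Z (16).
From Z: P=18, L=19 → choose P (18).
From P: L=3 → choose L (3).
NN route H → J → X → K → Z → P → L → H costs 100.
Optimal: H → K → X → P → L → Z → J → H costs 86 (by enumerating all 360 distinct tours).
Excess = 100 − 86 = 14.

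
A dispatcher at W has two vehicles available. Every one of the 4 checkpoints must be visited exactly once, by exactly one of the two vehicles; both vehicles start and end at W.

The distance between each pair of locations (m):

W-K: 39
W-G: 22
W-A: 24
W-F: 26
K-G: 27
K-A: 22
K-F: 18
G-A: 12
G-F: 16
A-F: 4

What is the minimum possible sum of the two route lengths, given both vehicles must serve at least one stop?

129 m — the smallest possible combined total.

Try each way of splitting the stops between the two vehicles (each non-empty) and, for each split, find the best tour for each vehicle:
  {K} + {G, A, F}: 78 + 64 = 142
  {G} + {K, A, F}: 44 + 85 = 129
  {K, G} + {A, F}: 88 + 54 = 142
  {A} + {K, G, F}: 48 + 93 = 141
  {K, A} + {G, F}: 85 + 64 = 149
  {G, A} + {K, F}: 58 + 83 = 141
  … (7 splits in total)
Best: vehicle 1 W → G → W = 44; vehicle 2 W → K → F → A → W = 85; combined 129.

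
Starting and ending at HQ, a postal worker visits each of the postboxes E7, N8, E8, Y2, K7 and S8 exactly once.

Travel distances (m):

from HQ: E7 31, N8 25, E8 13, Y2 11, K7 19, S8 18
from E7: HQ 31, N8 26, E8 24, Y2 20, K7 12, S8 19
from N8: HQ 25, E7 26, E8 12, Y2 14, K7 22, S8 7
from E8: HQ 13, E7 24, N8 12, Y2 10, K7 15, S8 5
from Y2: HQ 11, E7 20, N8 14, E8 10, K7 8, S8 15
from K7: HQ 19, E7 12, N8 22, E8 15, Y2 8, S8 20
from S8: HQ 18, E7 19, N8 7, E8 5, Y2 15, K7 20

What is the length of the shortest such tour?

HQ-E7-N8-E8-Y2-K7-S8-HQ: 31+26+12+10+8+20+18 = 125
HQ-E7-N8-E8-Y2-S8-K7-HQ: 31+26+12+10+15+20+19 = 133
HQ-E7-N8-E8-K7-Y2-S8-HQ: 31+26+12+15+8+15+18 = 125
HQ-E7-N8-E8-K7-S8-Y2-HQ: 31+26+12+15+20+15+11 = 130
HQ-E7-N8-E8-S8-Y2-K7-HQ: 31+26+12+5+15+8+19 = 116
HQ-E7-N8-E8-S8-K7-Y2-HQ: 31+26+12+5+20+8+11 = 113
HQ-E7-N8-Y2-E8-K7-S8-HQ: 31+26+14+10+15+20+18 = 134
HQ-E7-N8-Y2-E8-S8-K7-HQ: 31+26+14+10+5+20+19 = 125
… (352 more)
HQ-E8-N8-S8-E7-K7-Y2-HQ: 13+12+7+19+12+8+11 = 82  ← best
The minimum is 82.
One optimal route: HQ → E8 → N8 → S8 → E7 → K7 → Y2 → HQ (or its reverse).

Shortest round trip = 82 m.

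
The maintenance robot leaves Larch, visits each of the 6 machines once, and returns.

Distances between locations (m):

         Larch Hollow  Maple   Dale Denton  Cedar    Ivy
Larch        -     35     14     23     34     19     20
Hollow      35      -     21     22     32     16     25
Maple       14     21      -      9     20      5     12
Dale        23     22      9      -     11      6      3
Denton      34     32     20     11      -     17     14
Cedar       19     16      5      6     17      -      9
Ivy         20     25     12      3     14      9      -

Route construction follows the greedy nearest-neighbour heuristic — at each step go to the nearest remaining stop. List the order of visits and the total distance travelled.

Nearest-neighbour total = 109 m; route Larch → Maple → Cedar → Dale → Ivy → Denton → Hollow → Larch.

From Larch: distances to unvisited — Maple=14, Cedar=19, Ivy=20, Dale=23, Denton=34, Hollow=35. Nearest is Maple (14).
From Maple: distances to unvisited — Cedar=5, Dale=9, Ivy=12, Denton=20, Hollow=21. Nearest is Cedar (5).
From Cedar: distances to unvisited — Dale=6, Ivy=9, Hollow=16, Denton=17. Nearest is Dale (6).
From Dale: distances to unvisited — Ivy=3, Denton=11, Hollow=22. Nearest is Ivy (3).
From Ivy: distances to unvisited — Denton=14, Hollow=25. Nearest is Denton (14).
From Denton: distances to unvisited — Hollow=32. Nearest is Hollow (32).
Return Hollow→Larch: 35.
Total = 14 + 5 + 6 + 3 + 14 + 32 + 35 = 109.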